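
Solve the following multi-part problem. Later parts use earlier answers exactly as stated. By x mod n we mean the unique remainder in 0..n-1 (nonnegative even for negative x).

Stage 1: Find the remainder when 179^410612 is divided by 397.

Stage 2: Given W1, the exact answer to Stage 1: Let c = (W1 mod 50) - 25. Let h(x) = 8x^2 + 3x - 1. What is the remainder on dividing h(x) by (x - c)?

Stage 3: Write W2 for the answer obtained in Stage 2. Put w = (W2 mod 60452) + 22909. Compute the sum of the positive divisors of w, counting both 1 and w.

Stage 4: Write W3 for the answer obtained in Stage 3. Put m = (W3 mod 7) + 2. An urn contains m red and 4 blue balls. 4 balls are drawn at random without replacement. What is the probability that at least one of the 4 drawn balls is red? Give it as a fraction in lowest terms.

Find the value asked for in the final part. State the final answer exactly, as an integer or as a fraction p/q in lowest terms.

14/15

Stage 1: squarings mod 397: 179^1=179, 179^2=281, 179^4=355, 179^8=176, 179^16=10, 179^32=100, 179^64=75, 179^128=67, 179^256=122, 179^512=195, 179^1024=310, 179^2048=26, 179^4096=279, 179^8192=29, 179^16384=47, 179^32768=224, 179^65536=154, 179^131072=293, 179^262144=97; 179^410612 = 179^4 * 179^16 * 179^32 * 179^64 * 179^128 * 179^256 * 179^512 * 179^16384 * 179^131072 * 179^262144 = 394 (mod 397); answer 394
Stage 2: W1 = 394; c = 19; remainder = value at the root: 8*(19)^2 + 3*(19)^1 - 1 = (2888) + (57) + (-1) = 2944; answer 2944
Stage 3: W2 = 2944; w = 25853; 25853 = 103 * 251; sigma = (1 + 103) * (1 + 251) = 104 * 252 = 26208; answer 26208
Stage 4: W3 = 26208; m = 2; total draws C(6,4) = 15; complement C(4,4) = 1; favorable 15 - 1 = 14; P = 14/15; answer 14/15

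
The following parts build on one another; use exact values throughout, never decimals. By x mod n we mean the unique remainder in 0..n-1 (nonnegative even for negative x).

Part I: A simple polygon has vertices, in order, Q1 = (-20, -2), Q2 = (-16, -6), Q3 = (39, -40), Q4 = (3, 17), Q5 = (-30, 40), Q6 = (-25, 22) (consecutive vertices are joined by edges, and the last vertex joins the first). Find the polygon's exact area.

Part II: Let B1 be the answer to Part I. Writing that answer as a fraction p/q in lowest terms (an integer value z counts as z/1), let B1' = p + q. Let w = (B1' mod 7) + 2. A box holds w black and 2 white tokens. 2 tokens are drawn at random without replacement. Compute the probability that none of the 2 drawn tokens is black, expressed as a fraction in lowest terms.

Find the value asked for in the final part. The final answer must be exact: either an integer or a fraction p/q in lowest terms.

Part I: cross terms: (-20*-6 - -16*-2)=88, (-16*-40 - 39*-6)=874, (39*17 - 3*-40)=783, (3*40 - -30*17)=630, (-30*22 - -25*40)=340, (-25*-2 - -20*22)=490; twice the area = |3205| = 3205; area = 3205/2; answer 3205/2
Part II: B1 = 3205/2; threaded value p + q = 3207; w = 3; total draws C(5,2) = 10; favorable C(2,2) = 1; P = 1/10; answer 1/10

1/10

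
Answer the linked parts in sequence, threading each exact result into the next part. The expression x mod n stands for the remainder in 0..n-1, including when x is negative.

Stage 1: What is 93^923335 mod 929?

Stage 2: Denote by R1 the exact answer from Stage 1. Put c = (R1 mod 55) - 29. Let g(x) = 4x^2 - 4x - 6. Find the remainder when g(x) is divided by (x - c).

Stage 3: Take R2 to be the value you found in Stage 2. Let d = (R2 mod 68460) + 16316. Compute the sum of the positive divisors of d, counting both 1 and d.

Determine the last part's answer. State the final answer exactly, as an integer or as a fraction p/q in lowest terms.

Stage 1: squarings mod 929: 93^1=93, 93^2=288, 93^4=263, 93^8=423, 93^16=561, 93^32=719, 93^64=437, 93^128=524, 93^256=521, 93^512=173, 93^1024=201, 93^2048=454, 93^4096=807, 93^8192=20, 93^16384=400, 93^32768=212, 93^65536=352, 93^131072=347, 93^262144=568, 93^524288=261; 93^923335 = 93^1 * 93^2 * 93^4 * 93^64 * 93^128 * 93^512 * 93^1024 * 93^4096 * 93^131072 * 93^262144 * 93^524288 = 378 (mod 929); answer 378
Stage 2: R1 = 378; c = 19; remainder = value at the root: 4*(19)^2 - 4*(19)^1 - 6 = (1444) + (-76) + (-6) = 1362; answer 1362
Stage 3: R2 = 1362; d = 17678; 17678 = 2 * 8839; sigma = (1 + 2) * (1 + 8839) = 3 * 8840 = 26520; answer 26520

26520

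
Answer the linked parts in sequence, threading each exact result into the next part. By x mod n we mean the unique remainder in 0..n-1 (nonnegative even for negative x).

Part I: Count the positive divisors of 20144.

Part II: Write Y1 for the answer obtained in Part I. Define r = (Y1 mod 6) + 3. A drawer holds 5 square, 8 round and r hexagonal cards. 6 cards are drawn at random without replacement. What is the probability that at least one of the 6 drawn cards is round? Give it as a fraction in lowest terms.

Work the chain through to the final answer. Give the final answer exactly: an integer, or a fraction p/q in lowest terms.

Part I: 20144 = 2^4 * 1259; number of divisors = (4+1) * (1+1) = 10; answer 10
Part II: Y1 = 10; r = 7; total draws C(20,6) = 38760; complement C(12,6) = 924; favorable 38760 - 924 = 37836; P = 3153/3230; answer 3153/3230

3153/3230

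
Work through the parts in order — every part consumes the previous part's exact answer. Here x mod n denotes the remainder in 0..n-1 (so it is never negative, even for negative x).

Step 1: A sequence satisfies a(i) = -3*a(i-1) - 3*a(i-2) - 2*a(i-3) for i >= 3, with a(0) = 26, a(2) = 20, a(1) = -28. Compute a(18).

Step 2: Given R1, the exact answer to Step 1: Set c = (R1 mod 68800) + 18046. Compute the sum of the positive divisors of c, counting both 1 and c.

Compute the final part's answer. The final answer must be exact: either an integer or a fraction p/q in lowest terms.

Step 1: a(3) = -3*(20) - 3*(-28) - 2*(26) = -28; iterating: a(3)=-28, a(4)=80, a(5)=-196, a(6)=404, a(7)=-784, a(8)=1532, a(9)=-3052, a(10)=6128, a(11)=-12292, a(12)=24596, a(13)=-49168, a(14)=98300, a(15)=-196588, a(16)=393200, a(17)=-786436, a(18)=1572884; answer 1572884
Step 2: R1 = 1572884; c = 77330; 77330 = 2 * 5 * 11 * 19 * 37; sigma = (1 + 2) * (1 + 5) * (1 + 11) * (1 + 19) * (1 + 37) = 3 * 6 * 12 * 20 * 38 = 164160; answer 164160

164160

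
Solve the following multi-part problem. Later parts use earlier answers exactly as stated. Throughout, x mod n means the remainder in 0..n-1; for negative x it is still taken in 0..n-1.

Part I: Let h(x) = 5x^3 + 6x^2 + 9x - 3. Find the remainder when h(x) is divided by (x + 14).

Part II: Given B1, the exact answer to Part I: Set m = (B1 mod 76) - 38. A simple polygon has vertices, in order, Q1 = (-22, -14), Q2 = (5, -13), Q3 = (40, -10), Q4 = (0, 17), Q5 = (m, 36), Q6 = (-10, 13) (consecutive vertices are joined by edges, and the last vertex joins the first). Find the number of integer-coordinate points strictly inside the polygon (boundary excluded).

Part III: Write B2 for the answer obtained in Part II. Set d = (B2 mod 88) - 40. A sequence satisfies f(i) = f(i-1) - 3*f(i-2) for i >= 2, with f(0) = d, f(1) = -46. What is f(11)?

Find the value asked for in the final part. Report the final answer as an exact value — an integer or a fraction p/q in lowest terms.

-10522

Part I: remainder = value at the root: 5*(-14)^3 + 6*(-14)^2 + 9*(-14)^1 - 3 = (-13720) + (1176) + (-126) + (-3) = -12673; answer -12673
Part II: B1 = -12673; m = -19; cross terms: (-22*-13 - 5*-14)=356, (5*-10 - 40*-13)=470, (40*17 - 0*-10)=680, (0*36 - -19*17)=323, (-19*13 - -10*36)=113, (-10*-14 - -22*13)=426; twice the area = |2368| = 2368; area = 1184; boundary points = 1 + 1 + 1 + 19 + 1 + 3 = 26; strictly interior points = area - boundary/2 + 1 = 1172; answer 1172
Part III: B2 = 1172; d = -12; f(2) = 1*(-46) - 3*(-12) = -10; iterating: f(2)=-10, f(3)=128, f(4)=158, f(5)=-226, f(6)=-700, f(7)=-22, f(8)=2078, f(9)=2144, f(10)=-4090, f(11)=-10522; answer -10522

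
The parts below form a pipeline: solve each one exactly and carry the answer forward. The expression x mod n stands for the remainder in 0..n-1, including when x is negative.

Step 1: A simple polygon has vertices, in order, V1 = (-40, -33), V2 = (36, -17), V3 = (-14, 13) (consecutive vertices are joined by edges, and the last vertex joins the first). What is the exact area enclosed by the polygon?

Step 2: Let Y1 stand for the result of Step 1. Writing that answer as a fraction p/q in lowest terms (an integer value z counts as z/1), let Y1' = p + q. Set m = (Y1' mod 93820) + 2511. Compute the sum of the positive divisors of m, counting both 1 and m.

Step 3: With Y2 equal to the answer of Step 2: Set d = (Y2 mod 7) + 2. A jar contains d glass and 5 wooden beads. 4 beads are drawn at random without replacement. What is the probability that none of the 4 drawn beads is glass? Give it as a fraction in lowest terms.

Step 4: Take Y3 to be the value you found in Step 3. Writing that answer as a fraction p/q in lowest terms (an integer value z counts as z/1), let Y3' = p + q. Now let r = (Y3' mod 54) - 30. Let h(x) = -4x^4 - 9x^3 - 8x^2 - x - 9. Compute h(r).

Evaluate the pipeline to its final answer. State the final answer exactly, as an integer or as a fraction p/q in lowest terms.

-845051

Step 1: cross terms: (-40*-17 - 36*-33)=1868, (36*13 - -14*-17)=230, (-14*-33 - -40*13)=982; twice the area = |3080| = 3080; area = 1540; answer 1540
Step 2: Y1 = 1540; threaded value p + q = 1541; m = 4052; 4052 = 2^2 * 1013; sigma = (1 + 2 + 4) * (1 + 1013) = 7 * 1014 = 7098; answer 7098
Step 3: Y2 = 7098; d = 2; total draws C(7,4) = 35; favorable C(5,4) = 5; P = 1/7; answer 1/7
Step 4: Y3 = 1/7; threaded value p + q = 8; r = -22; -4*(-22)^4 - 9*(-22)^3 - 8*(-22)^2 - 1*(-22)^1 - 9 = (-937024) + (95832) + (-3872) + (22) + (-9) = -845051; answer -845051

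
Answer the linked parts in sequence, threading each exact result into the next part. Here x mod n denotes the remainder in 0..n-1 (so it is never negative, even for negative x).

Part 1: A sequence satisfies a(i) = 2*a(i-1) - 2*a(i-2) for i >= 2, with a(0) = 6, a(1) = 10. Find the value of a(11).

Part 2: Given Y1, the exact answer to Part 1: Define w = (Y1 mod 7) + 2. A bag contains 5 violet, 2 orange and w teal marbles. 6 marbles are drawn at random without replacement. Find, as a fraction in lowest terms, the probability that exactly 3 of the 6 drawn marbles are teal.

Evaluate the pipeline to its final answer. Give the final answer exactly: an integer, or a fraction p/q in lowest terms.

Part 1: a(2) = 2*(10) - 2*(6) = 8; iterating: a(2)=8, a(3)=-4, a(4)=-24, a(5)=-40, a(6)=-32, a(7)=16, a(8)=96, a(9)=160, a(10)=128, a(11)=-64; answer -64
Part 2: Y1 = -64; w = 8; total draws C(15,6) = 5005; favorable C(8,3)*C(7,3) = 1960; P = 56/143; answer 56/143

56/143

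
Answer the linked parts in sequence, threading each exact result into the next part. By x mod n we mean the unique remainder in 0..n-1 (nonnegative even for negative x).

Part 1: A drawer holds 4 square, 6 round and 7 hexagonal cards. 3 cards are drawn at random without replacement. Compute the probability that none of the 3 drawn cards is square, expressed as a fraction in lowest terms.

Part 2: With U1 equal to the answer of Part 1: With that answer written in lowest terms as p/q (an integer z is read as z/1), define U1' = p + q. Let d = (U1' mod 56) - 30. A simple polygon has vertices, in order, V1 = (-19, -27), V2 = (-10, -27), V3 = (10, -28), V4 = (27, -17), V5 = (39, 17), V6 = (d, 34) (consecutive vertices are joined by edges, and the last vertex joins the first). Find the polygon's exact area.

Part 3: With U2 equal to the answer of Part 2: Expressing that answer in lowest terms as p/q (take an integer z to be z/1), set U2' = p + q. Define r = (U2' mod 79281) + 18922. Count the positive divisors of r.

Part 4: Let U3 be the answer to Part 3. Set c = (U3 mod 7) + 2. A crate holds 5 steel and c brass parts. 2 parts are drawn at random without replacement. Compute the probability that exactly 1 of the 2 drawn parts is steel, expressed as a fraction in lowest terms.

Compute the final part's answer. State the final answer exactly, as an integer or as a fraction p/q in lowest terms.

35/66

Part 1: total draws C(17,3) = 680; favorable C(13,3) = 286; P = 143/340; answer 143/340
Part 2: U1 = 143/340; threaded value p + q = 483; d = 5; cross terms: (-19*-27 - -10*-27)=243, (-10*-28 - 10*-27)=550, (10*-17 - 27*-28)=586, (27*17 - 39*-17)=1122, (39*34 - 5*17)=1241, (5*-27 - -19*34)=511; twice the area = |4253| = 4253; area = 4253/2; answer 4253/2
Part 3: U2 = 4253/2; threaded value p + q = 4255; r = 23177; 23177 = 7^2 * 11 * 43; number of divisors = (2+1) * (1+1) * (1+1) = 12; answer 12
Part 4: U3 = 12; c = 7; total draws C(12,2) = 66; favorable C(5,1)*C(7,1) = 35; P = 35/66; answer 35/66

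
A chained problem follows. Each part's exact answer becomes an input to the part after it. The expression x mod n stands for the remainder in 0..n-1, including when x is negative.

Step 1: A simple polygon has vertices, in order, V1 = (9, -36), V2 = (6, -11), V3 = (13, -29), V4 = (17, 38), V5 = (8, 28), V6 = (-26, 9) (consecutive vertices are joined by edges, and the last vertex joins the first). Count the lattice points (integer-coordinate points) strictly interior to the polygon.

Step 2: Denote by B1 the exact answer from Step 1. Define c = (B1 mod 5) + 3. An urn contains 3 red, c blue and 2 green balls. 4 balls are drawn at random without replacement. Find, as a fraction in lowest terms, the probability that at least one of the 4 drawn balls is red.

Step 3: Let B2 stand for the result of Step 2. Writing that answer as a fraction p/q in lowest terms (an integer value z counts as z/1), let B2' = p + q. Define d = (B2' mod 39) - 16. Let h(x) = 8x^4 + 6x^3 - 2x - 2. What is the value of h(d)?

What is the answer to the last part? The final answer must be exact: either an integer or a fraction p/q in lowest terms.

Step 1: cross terms: (9*-11 - 6*-36)=117, (6*-29 - 13*-11)=-31, (13*38 - 17*-29)=987, (17*28 - 8*38)=172, (8*9 - -26*28)=800, (-26*-36 - 9*9)=855; twice the area = |2900| = 2900; area = 1450; boundary points = 1 + 1 + 1 + 1 + 1 + 5 = 10; strictly interior points = area - boundary/2 + 1 = 1446; answer 1446
Step 2: B1 = 1446; c = 4; total draws C(9,4) = 126; complement C(6,4) = 15; favorable 126 - 15 = 111; P = 37/42; answer 37/42
Step 3: B2 = 37/42; threaded value p + q = 79; d = -15; 8*(-15)^4 + 6*(-15)^3 - 2*(-15)^1 - 2 = (405000) + (-20250) + (30) + (-2) = 384778; answer 384778

384778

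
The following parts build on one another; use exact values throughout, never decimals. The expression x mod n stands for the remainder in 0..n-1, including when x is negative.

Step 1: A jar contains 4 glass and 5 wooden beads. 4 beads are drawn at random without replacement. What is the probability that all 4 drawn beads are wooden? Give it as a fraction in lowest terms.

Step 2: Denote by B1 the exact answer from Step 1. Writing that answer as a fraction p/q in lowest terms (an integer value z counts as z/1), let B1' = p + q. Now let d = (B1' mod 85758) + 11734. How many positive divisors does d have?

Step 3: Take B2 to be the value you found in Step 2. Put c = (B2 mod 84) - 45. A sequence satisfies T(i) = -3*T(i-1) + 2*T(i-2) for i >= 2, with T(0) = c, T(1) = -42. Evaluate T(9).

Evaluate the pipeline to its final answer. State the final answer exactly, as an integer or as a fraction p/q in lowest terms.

-575064

Step 1: total draws C(9,4) = 126; favorable C(5,4) = 5; P = 5/126; answer 5/126
Step 2: B1 = 5/126; threaded value p + q = 131; d = 11865; 11865 = 3 * 5 * 7 * 113; number of divisors = (1+1) * (1+1) * (1+1) * (1+1) = 16; answer 16
Step 3: B2 = 16; c = -29; T(2) = -3*(-42) + 2*(-29) = 68; iterating: T(2)=68, T(3)=-288, T(4)=1000, T(5)=-3576, T(6)=12728, T(7)=-45336, T(8)=161464, T(9)=-575064; answer -575064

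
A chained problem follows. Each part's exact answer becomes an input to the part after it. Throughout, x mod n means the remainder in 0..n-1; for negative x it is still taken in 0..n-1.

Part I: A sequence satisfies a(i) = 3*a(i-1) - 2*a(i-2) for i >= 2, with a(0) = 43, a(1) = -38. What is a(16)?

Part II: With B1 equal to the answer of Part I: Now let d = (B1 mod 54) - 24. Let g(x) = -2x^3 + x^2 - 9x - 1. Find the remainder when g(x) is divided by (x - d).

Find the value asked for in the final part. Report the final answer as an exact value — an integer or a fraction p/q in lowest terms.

1159

Part I: a(2) = 3*(-38) - 2*(43) = -200; iterating: a(2)=-200, a(3)=-524, a(4)=-1172, a(5)=-2468, a(6)=-5060, a(7)=-10244, a(8)=-20612, a(9)=-41348, a(10)=-82820, a(11)=-165764, a(12)=-331652, a(13)=-663428, a(14)=-1326980, a(15)=-2654084, a(16)=-5308292; answer -5308292
Part II: B1 = -5308292; d = -8; remainder = value at the root: -2*(-8)^3 + 1*(-8)^2 - 9*(-8)^1 - 1 = (1024) + (64) + (72) + (-1) = 1159; answer 1159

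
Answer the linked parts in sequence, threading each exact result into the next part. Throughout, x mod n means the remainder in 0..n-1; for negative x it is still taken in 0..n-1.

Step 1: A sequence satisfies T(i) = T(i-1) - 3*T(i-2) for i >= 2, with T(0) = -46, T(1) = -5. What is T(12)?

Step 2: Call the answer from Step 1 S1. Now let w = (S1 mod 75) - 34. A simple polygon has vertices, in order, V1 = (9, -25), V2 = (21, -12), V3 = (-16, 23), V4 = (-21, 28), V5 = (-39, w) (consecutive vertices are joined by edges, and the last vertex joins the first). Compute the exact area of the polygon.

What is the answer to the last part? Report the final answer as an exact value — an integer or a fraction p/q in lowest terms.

955

Step 1: T(2) = 1*(-5) - 3*(-46) = 133; iterating: T(2)=133, T(3)=148, T(4)=-251, T(5)=-695, T(6)=58, T(7)=2143, T(8)=1969, T(9)=-4460, T(10)=-10367, T(11)=3013, T(12)=34114; answer 34114
Step 2: S1 = 34114; w = 30; cross terms: (9*-12 - 21*-25)=417, (21*23 - -16*-12)=291, (-16*28 - -21*23)=35, (-21*30 - -39*28)=462, (-39*-25 - 9*30)=705; twice the area = |1910| = 1910; area = 955; answer 955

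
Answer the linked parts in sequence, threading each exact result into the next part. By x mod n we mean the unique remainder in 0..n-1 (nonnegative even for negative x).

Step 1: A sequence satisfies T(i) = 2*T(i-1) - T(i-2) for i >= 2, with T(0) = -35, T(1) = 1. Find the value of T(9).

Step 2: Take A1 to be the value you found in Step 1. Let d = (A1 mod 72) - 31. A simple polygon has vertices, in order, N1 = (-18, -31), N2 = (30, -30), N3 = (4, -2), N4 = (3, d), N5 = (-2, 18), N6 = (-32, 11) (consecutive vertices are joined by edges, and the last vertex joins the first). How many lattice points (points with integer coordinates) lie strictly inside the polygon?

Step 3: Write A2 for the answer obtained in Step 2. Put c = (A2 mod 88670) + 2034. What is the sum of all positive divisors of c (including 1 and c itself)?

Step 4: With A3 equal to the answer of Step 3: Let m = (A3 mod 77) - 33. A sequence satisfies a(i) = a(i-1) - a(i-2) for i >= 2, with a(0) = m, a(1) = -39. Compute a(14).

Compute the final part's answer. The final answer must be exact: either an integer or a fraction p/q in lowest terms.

-22

Step 1: T(2) = 2*(1) - 1*(-35) = 37; iterating: T(2)=37, T(3)=73, T(4)=109, T(5)=145, T(6)=181, T(7)=217, T(8)=253, T(9)=289; answer 289
Step 2: A1 = 289; d = -30; cross terms: (-18*-30 - 30*-31)=1470, (30*-2 - 4*-30)=60, (4*-30 - 3*-2)=-114, (3*18 - -2*-30)=-6, (-2*11 - -32*18)=554, (-32*-31 - -18*11)=1190; twice the area = |3154| = 3154; area = 1577; boundary points = 1 + 2 + 1 + 1 + 1 + 14 = 20; strictly interior points = area - boundary/2 + 1 = 1568; answer 1568
Step 3: A2 = 1568; c = 3602; 3602 = 2 * 1801; sigma = (1 + 2) * (1 + 1801) = 3 * 1802 = 5406; answer 5406
Step 4: A3 = 5406; m = -17; a(2) = 1*(-39) - 1*(-17) = -22; iterating: a(2)=-22, a(3)=17, a(4)=39, a(5)=22, a(6)=-17, a(7)=-39, a(8)=-22, a(9)=17, a(10)=39, a(11)=22, a(12)=-17, a(13)=-39, a(14)=-22; answer -22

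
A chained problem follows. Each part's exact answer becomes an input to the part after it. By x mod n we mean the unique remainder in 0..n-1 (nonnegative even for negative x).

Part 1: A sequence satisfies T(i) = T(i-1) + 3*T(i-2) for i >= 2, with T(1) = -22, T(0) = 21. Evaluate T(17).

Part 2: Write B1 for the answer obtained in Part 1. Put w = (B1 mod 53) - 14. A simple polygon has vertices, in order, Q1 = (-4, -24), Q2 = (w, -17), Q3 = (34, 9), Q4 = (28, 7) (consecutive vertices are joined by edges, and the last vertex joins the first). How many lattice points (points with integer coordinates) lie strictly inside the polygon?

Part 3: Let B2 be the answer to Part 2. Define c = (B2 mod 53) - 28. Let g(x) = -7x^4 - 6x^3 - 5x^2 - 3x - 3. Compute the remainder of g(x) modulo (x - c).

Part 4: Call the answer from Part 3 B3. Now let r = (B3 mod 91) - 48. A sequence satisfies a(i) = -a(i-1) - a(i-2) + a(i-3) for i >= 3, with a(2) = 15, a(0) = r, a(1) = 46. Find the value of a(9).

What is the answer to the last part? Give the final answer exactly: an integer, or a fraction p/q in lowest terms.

Part 1: T(2) = 1*(-22) + 3*(21) = 41; iterating: T(2)=41, T(3)=-25, T(4)=98, T(5)=23, T(6)=317, T(7)=386, T(8)=1337, T(9)=2495, T(10)=6506, T(11)=13991, T(12)=33509, T(13)=75482, T(14)=176009, T(15)=402455, T(16)=930482, T(17)=2137847; answer 2137847
Part 2: B1 = 2137847; w = 25; cross terms: (-4*-17 - 25*-24)=668, (25*9 - 34*-17)=803, (34*7 - 28*9)=-14, (28*-24 - -4*7)=-644; twice the area = |813| = 813; area = 813/2; boundary points = 1 + 1 + 2 + 1 = 5; strictly interior points = area - boundary/2 + 1 = 405; answer 405
Part 3: B2 = 405; c = 6; remainder = value at the root: -7*(6)^4 - 6*(6)^3 - 5*(6)^2 - 3*(6)^1 - 3 = (-9072) + (-1296) + (-180) + (-18) + (-3) = -10569; answer -10569
Part 4: B3 = -10569; r = 30; a(3) = -1*(15) - 1*(46) + 1*(30) = -31; iterating: a(3)=-31, a(4)=62, a(5)=-16, a(6)=-77, a(7)=155, a(8)=-94, a(9)=-138; answer -138

-138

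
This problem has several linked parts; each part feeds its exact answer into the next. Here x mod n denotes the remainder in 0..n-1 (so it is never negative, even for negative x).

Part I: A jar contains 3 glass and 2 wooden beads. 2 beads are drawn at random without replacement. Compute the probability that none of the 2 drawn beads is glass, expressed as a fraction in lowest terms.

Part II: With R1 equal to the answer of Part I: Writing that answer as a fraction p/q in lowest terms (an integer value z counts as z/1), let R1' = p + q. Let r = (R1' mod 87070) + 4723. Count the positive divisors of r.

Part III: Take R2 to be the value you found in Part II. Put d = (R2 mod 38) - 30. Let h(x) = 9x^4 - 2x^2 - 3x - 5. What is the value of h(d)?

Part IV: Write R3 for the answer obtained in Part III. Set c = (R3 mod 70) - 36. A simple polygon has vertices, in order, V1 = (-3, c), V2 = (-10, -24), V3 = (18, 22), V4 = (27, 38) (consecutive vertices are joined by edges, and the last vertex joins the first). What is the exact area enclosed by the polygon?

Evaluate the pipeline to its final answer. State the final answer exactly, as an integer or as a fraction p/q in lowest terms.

81/2

Part I: total draws C(5,2) = 10; favorable C(2,2) = 1; P = 1/10; answer 1/10
Part II: R1 = 1/10; threaded value p + q = 11; r = 4734; 4734 = 2 * 3^2 * 263; number of divisors = (1+1) * (2+1) * (1+1) = 12; answer 12
Part III: R2 = 12; d = -18; 9*(-18)^4 - 2*(-18)^2 - 3*(-18)^1 - 5 = (944784) + (-648) + (54) + (-5) = 944185; answer 944185
Part IV: R3 = 944185; c = -11; cross terms: (-3*-24 - -10*-11)=-38, (-10*22 - 18*-24)=212, (18*38 - 27*22)=90, (27*-11 - -3*38)=-183; twice the area = |81| = 81; area = 81/2; answer 81/2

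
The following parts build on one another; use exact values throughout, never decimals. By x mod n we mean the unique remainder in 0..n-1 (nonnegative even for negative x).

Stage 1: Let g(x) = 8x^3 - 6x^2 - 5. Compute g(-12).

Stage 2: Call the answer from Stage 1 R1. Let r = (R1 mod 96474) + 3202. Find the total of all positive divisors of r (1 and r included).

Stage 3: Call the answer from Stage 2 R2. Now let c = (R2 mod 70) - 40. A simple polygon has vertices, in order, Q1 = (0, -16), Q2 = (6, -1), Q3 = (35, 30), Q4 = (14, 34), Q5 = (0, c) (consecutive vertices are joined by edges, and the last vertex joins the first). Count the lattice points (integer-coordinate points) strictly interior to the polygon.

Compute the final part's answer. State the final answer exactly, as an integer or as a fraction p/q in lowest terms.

Stage 1: 8*(-12)^3 - 6*(-12)^2 - 5 = (-13824) + (-864) + (-5) = -14693; answer -14693
Stage 2: R1 = -14693; r = 84983; 84983 = 17 * 4999; sigma = (1 + 17) * (1 + 4999) = 18 * 5000 = 90000; answer 90000
Stage 3: R2 = 90000; c = 10; cross terms: (0*-1 - 6*-16)=96, (6*30 - 35*-1)=215, (35*34 - 14*30)=770, (14*10 - 0*34)=140, (0*-16 - 0*10)=0; twice the area = |1221| = 1221; area = 1221/2; boundary points = 3 + 1 + 1 + 2 + 26 = 33; strictly interior points = area - boundary/2 + 1 = 595; answer 595

595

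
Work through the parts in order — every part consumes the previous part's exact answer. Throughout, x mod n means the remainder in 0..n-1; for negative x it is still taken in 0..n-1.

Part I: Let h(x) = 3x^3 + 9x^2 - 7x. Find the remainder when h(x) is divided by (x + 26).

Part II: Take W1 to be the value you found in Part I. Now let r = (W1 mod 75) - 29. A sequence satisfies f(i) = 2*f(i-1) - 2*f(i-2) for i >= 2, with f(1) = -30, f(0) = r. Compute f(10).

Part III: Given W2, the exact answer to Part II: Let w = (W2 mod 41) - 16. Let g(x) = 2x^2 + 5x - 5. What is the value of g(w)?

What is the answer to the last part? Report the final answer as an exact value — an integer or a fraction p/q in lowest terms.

128

Part I: remainder = value at the root: 3*(-26)^3 + 9*(-26)^2 - 7*(-26)^1 = (-52728) + (6084) + (182) = -46462; answer -46462
Part II: W1 = -46462; r = 9; f(2) = 2*(-30) - 2*(9) = -78; iterating: f(2)=-78, f(3)=-96, f(4)=-36, f(5)=120, f(6)=312, f(7)=384, f(8)=144, f(9)=-480, f(10)=-1248; answer -1248
Part III: W2 = -1248; w = 7; 2*(7)^2 + 5*(7)^1 - 5 = (98) + (35) + (-5) = 128; answer 128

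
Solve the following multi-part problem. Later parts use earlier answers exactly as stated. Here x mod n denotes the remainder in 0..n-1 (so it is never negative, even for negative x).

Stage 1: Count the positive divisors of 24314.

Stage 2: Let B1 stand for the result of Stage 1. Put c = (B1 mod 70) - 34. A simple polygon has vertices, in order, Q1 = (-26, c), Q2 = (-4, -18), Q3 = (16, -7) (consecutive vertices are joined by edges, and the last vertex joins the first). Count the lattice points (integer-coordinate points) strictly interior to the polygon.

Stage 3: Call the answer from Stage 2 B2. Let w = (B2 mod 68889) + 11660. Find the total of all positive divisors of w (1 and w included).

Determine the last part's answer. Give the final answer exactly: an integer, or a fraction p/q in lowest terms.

Stage 1: 24314 = 2 * 12157; number of divisors = (1+1) * (1+1) = 4; answer 4
Stage 2: B1 = 4; c = -30; cross terms: (-26*-18 - -4*-30)=348, (-4*-7 - 16*-18)=316, (16*-30 - -26*-7)=-662; twice the area = |2| = 2; area = 1; boundary points = 2 + 1 + 1 = 4; strictly interior points = area - boundary/2 + 1 = 0; answer 0
Stage 3: B2 = 0; w = 11660; 11660 = 2^2 * 5 * 11 * 53; sigma = (1 + 2 + 4) * (1 + 5) * (1 + 11) * (1 + 53) = 7 * 6 * 12 * 54 = 27216; answer 27216

27216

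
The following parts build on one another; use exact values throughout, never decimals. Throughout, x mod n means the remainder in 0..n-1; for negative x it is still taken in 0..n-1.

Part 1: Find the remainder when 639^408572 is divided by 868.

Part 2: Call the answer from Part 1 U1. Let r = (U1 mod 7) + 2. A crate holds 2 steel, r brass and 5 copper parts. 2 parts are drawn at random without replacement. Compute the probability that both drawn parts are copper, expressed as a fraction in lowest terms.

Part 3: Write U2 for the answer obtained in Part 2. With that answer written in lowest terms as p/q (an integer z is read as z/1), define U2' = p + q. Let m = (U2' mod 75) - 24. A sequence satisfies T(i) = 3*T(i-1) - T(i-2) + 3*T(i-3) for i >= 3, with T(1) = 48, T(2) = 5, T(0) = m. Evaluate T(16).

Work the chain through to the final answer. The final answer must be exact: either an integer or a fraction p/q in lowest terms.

107616820

Part 1: squarings mod 868: 639^1=639, 639^2=361, 639^4=121, 639^8=753, 639^16=205, 639^32=361, 639^64=121, 639^128=753, 639^256=205, 639^512=361, 639^1024=121, 639^2048=753, 639^4096=205, 639^8192=361, 639^16384=121, 639^32768=753, 639^65536=205, 639^131072=361, 639^262144=121; 639^408572 = 639^4 * 639^8 * 639^16 * 639^32 * 639^64 * 639^128 * 639^256 * 639^512 * 639^2048 * 639^4096 * 639^8192 * 639^131072 * 639^262144 = 361 (mod 868); answer 361
Part 2: U1 = 361; r = 6; total draws C(13,2) = 78; favorable C(5,2) = 10; P = 5/39; answer 5/39
Part 3: U2 = 5/39; threaded value p + q = 44; m = 20; T(3) = 3*(5) - 1*(48) + 3*(20) = 27; iterating: T(3)=27, T(4)=220, T(5)=648, T(6)=1805, T(7)=5427, T(8)=16420, T(9)=49248, T(10)=147605, T(11)=442827, T(12)=1328620, T(13)=3985848, T(14)=11957405, T(15)=35872227, T(16)=107616820; answer 107616820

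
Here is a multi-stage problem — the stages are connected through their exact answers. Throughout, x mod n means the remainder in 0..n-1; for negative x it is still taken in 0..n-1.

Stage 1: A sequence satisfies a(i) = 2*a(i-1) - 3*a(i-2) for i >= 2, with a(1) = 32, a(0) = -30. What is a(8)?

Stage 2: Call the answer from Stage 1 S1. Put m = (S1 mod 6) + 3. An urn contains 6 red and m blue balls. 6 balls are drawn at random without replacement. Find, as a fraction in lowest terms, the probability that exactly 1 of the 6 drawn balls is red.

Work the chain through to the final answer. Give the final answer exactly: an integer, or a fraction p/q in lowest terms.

Stage 1: a(2) = 2*(32) - 3*(-30) = 154; iterating: a(2)=154, a(3)=212, a(4)=-38, a(5)=-712, a(6)=-1310, a(7)=-484, a(8)=2962; answer 2962
Stage 2: S1 = 2962; m = 7; total draws C(13,6) = 1716; favorable C(6,1)*C(7,5) = 126; P = 21/286; answer 21/286

21/286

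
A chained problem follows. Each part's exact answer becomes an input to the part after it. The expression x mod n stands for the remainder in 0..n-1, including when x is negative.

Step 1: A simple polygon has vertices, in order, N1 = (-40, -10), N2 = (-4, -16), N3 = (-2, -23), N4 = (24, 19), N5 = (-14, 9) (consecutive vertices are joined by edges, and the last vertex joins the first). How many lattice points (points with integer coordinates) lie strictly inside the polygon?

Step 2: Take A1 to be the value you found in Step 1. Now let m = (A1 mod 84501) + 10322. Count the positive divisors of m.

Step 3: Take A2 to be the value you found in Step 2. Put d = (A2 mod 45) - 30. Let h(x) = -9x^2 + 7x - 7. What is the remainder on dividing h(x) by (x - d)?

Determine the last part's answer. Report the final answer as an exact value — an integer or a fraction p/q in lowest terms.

-4517

Step 1: cross terms: (-40*-16 - -4*-10)=600, (-4*-23 - -2*-16)=60, (-2*19 - 24*-23)=514, (24*9 - -14*19)=482, (-14*-10 - -40*9)=500; twice the area = |2156| = 2156; area = 1078; boundary points = 6 + 1 + 2 + 2 + 1 = 12; strictly interior points = area - boundary/2 + 1 = 1073; answer 1073
Step 2: A1 = 1073; m = 11395; 11395 = 5 * 43 * 53; number of divisors = (1+1) * (1+1) * (1+1) = 8; answer 8
Step 3: A2 = 8; d = -22; remainder = value at the root: -9*(-22)^2 + 7*(-22)^1 - 7 = (-4356) + (-154) + (-7) = -4517; answer -4517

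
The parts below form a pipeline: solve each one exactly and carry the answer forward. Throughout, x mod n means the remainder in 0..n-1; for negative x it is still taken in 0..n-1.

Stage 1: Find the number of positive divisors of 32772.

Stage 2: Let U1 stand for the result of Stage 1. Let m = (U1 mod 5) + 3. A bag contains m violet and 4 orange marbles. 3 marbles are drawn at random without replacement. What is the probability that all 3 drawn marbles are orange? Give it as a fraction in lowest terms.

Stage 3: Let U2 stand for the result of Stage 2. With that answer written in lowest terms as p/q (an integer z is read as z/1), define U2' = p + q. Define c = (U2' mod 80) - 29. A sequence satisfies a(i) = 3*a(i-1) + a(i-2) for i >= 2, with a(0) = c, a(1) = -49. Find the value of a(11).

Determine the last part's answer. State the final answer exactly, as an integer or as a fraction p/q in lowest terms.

Stage 1: 32772 = 2^2 * 3 * 2731; number of divisors = (2+1) * (1+1) * (1+1) = 12; answer 12
Stage 2: U1 = 12; m = 5; total draws C(9,3) = 84; favorable C(4,3) = 4; P = 1/21; answer 1/21
Stage 3: U2 = 1/21; threaded value p + q = 22; c = -7; a(2) = 3*(-49) + 1*(-7) = -154; iterating: a(2)=-154, a(3)=-511, a(4)=-1687, a(5)=-5572, a(6)=-18403, a(7)=-60781, a(8)=-200746, a(9)=-663019, a(10)=-2189803, a(11)=-7232428; answer -7232428

-7232428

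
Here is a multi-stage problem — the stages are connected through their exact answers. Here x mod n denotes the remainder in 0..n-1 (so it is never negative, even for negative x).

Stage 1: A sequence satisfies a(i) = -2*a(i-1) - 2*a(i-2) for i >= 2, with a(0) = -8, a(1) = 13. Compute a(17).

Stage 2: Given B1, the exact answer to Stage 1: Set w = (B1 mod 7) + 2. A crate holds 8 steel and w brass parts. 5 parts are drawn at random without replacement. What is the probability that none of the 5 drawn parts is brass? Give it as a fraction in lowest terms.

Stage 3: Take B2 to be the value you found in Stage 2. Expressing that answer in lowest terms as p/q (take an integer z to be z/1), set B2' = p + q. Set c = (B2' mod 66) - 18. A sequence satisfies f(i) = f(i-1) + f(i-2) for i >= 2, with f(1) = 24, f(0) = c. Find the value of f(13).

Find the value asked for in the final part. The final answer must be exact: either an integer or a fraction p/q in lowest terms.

6312

Stage 1: a(2) = -2*(13) - 2*(-8) = -10; iterating: a(2)=-10, a(3)=-6, a(4)=32, a(5)=-52, a(6)=40, a(7)=24, a(8)=-128, a(9)=208, a(10)=-160, a(11)=-96, a(12)=512, a(13)=-832, a(14)=640, a(15)=384, a(16)=-2048, a(17)=3328; answer 3328
Stage 2: B1 = 3328; w = 5; total draws C(13,5) = 1287; favorable C(8,5) = 56; P = 56/1287; answer 56/1287
Stage 3: B2 = 56/1287; threaded value p + q = 1343; c = 5; f(2) = 1*(24) + 1*(5) = 29; iterating: f(2)=29, f(3)=53, f(4)=82, f(5)=135, f(6)=217, f(7)=352, f(8)=569, f(9)=921, f(10)=1490, f(11)=2411, f(12)=3901, f(13)=6312; answer 6312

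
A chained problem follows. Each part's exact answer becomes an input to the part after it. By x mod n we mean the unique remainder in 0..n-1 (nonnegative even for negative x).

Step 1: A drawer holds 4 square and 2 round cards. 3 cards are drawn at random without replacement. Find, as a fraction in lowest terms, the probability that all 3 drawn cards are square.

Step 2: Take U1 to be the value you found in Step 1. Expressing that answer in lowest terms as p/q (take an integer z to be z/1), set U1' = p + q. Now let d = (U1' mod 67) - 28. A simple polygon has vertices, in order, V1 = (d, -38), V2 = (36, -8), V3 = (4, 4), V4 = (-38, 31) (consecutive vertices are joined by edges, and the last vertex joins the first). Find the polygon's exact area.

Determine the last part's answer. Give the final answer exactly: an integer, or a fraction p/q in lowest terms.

2061

Step 1: total draws C(6,3) = 20; favorable C(4,3) = 4; P = 1/5; answer 1/5
Step 2: U1 = 1/5; threaded value p + q = 6; d = -22; cross terms: (-22*-8 - 36*-38)=1544, (36*4 - 4*-8)=176, (4*31 - -38*4)=276, (-38*-38 - -22*31)=2126; twice the area = |4122| = 4122; area = 2061; answer 2061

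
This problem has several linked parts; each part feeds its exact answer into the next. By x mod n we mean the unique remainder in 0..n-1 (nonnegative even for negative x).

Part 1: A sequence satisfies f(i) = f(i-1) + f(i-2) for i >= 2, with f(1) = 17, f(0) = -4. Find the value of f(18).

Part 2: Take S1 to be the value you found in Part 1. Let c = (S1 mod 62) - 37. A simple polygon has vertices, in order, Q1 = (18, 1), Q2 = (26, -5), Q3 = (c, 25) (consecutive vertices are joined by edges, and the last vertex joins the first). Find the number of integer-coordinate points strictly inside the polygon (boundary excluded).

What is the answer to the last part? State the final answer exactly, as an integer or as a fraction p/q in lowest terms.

19

Part 1: f(2) = 1*(17) + 1*(-4) = 13; iterating: f(2)=13, f(3)=30, f(4)=43, f(5)=73, f(6)=116, f(7)=189, f(8)=305, f(9)=494, f(10)=799, f(11)=1293, f(12)=2092, f(13)=3385, f(14)=5477, f(15)=8862, f(16)=14339, f(17)=23201, f(18)=37540; answer 37540
Part 2: S1 = 37540; c = -7; cross terms: (18*-5 - 26*1)=-116, (26*25 - -7*-5)=615, (-7*1 - 18*25)=-457; twice the area = |42| = 42; area = 21; boundary points = 2 + 3 + 1 = 6; strictly interior points = area - boundary/2 + 1 = 19; answer 19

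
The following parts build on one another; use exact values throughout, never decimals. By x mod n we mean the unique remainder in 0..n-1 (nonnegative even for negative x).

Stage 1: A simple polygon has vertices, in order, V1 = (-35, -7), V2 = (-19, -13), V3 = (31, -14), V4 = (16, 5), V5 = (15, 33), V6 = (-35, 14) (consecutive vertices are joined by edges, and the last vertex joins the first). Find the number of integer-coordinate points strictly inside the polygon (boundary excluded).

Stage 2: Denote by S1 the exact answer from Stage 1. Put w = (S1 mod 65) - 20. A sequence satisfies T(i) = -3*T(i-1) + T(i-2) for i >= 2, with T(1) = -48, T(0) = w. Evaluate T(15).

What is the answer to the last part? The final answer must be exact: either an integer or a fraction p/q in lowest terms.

-1032361092

Stage 1: cross terms: (-35*-13 - -19*-7)=322, (-19*-14 - 31*-13)=669, (31*5 - 16*-14)=379, (16*33 - 15*5)=453, (15*14 - -35*33)=1365, (-35*-7 - -35*14)=735; twice the area = |3923| = 3923; area = 3923/2; boundary points = 2 + 1 + 1 + 1 + 1 + 21 = 27; strictly interior points = area - boundary/2 + 1 = 1949; answer 1949
Stage 2: S1 = 1949; w = 44; T(2) = -3*(-48) + 1*(44) = 188; iterating: T(2)=188, T(3)=-612, T(4)=2024, T(5)=-6684, T(6)=22076, T(7)=-72912, T(8)=240812, T(9)=-795348, T(10)=2626856, T(11)=-8675916, T(12)=28654604, T(13)=-94639728, T(14)=312573788, T(15)=-1032361092; answer -1032361092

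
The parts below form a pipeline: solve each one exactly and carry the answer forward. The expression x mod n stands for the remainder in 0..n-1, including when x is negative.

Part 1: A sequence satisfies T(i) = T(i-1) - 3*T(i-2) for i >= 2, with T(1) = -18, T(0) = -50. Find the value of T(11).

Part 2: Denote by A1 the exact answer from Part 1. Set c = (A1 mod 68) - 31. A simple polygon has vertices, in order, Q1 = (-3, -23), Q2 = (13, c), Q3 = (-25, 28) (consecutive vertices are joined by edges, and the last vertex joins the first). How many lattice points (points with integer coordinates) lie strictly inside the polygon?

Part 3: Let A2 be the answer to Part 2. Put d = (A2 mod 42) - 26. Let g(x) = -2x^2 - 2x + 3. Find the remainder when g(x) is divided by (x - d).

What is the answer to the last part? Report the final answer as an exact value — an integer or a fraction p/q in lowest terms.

-309

Part 1: T(2) = 1*(-18) - 3*(-50) = 132; iterating: T(2)=132, T(3)=186, T(4)=-210, T(5)=-768, T(6)=-138, T(7)=2166, T(8)=2580, T(9)=-3918, T(10)=-11658, T(11)=96; answer 96
Part 2: A1 = 96; c = -3; cross terms: (-3*-3 - 13*-23)=308, (13*28 - -25*-3)=289, (-25*-23 - -3*28)=659; twice the area = |1256| = 1256; area = 628; boundary points = 4 + 1 + 1 = 6; strictly interior points = area - boundary/2 + 1 = 626; answer 626
Part 3: A2 = 626; d = 12; remainder = value at the root: -2*(12)^2 - 2*(12)^1 + 3 = (-288) + (-24) + (3) = -309; answer -309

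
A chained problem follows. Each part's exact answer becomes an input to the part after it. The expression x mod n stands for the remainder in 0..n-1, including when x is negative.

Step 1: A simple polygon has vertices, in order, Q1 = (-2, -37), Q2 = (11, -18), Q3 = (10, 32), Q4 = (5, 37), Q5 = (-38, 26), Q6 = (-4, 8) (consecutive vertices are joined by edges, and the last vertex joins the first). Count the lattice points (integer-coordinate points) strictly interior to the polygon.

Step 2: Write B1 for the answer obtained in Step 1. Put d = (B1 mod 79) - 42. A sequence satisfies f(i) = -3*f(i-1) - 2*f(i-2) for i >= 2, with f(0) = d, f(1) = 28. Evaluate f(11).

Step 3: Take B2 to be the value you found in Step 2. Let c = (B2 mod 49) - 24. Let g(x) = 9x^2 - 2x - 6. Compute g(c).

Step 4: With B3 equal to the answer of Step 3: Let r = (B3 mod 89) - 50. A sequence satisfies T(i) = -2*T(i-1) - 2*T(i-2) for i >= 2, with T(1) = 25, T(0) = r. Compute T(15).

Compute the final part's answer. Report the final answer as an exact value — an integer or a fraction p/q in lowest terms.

Step 1: cross terms: (-2*-18 - 11*-37)=443, (11*32 - 10*-18)=532, (10*37 - 5*32)=210, (5*26 - -38*37)=1536, (-38*8 - -4*26)=-200, (-4*-37 - -2*8)=164; twice the area = |2685| = 2685; area = 2685/2; boundary points = 1 + 1 + 5 + 1 + 2 + 1 = 11; strictly interior points = area - boundary/2 + 1 = 1338; answer 1338
Step 2: B1 = 1338; d = 32; f(2) = -3*(28) - 2*(32) = -148; iterating: f(2)=-148, f(3)=388, f(4)=-868, f(5)=1828, f(6)=-3748, f(7)=7588, f(8)=-15268, f(9)=30628, f(10)=-61348, f(11)=122788; answer 122788
Step 3: B2 = 122788; c = 19; 9*(19)^2 - 2*(19)^1 - 6 = (3249) + (-38) + (-6) = 3205; answer 3205
Step 4: B3 = 3205; r = -49; T(2) = -2*(25) - 2*(-49) = 48; iterating: T(2)=48, T(3)=-146, T(4)=196, T(5)=-100, T(6)=-192, T(7)=584, T(8)=-784, T(9)=400, T(10)=768, T(11)=-2336, T(12)=3136, T(13)=-1600, T(14)=-3072, T(15)=9344; answer 9344

9344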